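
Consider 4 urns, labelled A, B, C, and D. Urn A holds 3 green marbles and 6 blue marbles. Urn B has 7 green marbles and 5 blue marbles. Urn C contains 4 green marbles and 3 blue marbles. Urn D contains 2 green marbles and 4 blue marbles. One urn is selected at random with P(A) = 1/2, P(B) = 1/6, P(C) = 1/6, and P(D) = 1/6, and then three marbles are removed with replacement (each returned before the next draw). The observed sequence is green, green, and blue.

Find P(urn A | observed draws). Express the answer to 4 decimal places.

0.3845

The likelihood of the observed sequence under each hypothesis: P(data | urn A) = (3/9)(3/9)(6/9) = 0.074074; P(data | urn B) = (7/12)(7/12)(5/12) = 0.14178; P(data | urn C) = (4/7)(4/7)(3/7) = 0.13994; P(data | urn D) = (2/6)(2/6)(4/6) = 0.074074.
The prior-weighted likelihoods are 1/2 · 0.074074 = 0.037037, 1/6 · 0.14178 = 0.02363, 1/6 · 0.13994 = 0.023324, 1/6 · 0.074074 = 0.012346; these sum to 0.096337.
Therefore the posterior P(urn A | data) = (0.037037) / (0.096337) = 0.38445.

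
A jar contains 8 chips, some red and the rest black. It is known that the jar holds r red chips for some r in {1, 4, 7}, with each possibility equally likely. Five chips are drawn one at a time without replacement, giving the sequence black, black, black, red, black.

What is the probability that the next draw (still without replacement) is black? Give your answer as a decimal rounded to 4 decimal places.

0.8974

The likelihood of the observed sequence under each hypothesis: P(data | r = 1) = (7/8)(6/7)(5/6)(1/5)(4/4) = 1/8; P(data | r = 4) = (4/8)(3/7)(2/6)(4/5)(1/4) = 1/70; P(data | r = 7) = (1/8)(0/7) = 0.
Weighting by the prior gives 1/3 · 1/8 = 1/24, 1/3 · 1/70 = 1/210, 1/3 · 0 = 0; these sum to 13/280.
Normalising, the posterior is P(r = 1 | data) = 35/39, P(r = 4 | data) = 4/39, P(r = 7 | data) = 0.
Averaging over the posterior, P(black next | data) = (1)(35/39) + (0)(4/39) = 35/39.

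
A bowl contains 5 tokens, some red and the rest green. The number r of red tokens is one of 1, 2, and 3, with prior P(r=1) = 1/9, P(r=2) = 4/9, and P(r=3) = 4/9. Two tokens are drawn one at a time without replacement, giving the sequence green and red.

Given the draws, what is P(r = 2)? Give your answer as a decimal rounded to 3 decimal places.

Compute the likelihood of the observed sequence for each case: P(data | r = 1) = (4/5)(1/4) = 1/5; P(data | r = 2) = (3/5)(2/4) = 3/10; P(data | r = 3) = (2/5)(3/4) = 3/10.
Multiplying each by its prior: 1/9 · 1/5 = 1/45, 4/9 · 3/10 = 2/15, 4/9 · 3/10 = 2/15; these sum to 13/45.
By Bayes' rule, P(r = 2 | data) = (2/15) / (13/45) = 6/13.

0.462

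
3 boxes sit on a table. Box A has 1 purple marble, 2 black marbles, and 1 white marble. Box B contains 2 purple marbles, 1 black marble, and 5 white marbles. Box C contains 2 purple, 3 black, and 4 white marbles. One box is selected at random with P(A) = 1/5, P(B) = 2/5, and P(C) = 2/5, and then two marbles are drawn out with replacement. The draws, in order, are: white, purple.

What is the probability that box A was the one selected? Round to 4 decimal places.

The likelihood of the observed sequence under each hypothesis: P(data | box A) = (1/4)(1/4) = 0.0625; P(data | box B) = (5/8)(2/8) = 0.15625; P(data | box C) = (4/9)(2/9) = 0.098765.
The prior-weighted likelihoods are 1/5 · 0.0625 = 0.0125, 2/5 · 0.15625 = 0.0625, 2/5 · 0.098765 = 0.039506; with total 0.11451.
Therefore the posterior P(box A | data) = (0.0125) / (0.11451) = 0.10916.

0.1092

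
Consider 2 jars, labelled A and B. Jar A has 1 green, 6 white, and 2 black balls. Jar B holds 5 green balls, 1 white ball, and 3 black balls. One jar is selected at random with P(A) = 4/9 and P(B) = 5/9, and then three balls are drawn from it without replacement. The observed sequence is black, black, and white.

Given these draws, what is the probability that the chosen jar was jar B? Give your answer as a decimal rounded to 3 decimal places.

0.385

Under each hypothesis, the probability of the observed sequence is: P(data | jar A) = (2/9)(1/8)(6/7) = 1/42; P(data | jar B) = (3/9)(2/8)(1/7) = 1/84.
The prior-weighted likelihoods are 4/9 · 1/42 = 2/189, 5/9 · 1/84 = 5/756; with total 13/756.
Therefore the posterior P(jar B | data) = (5/756) / (13/756) = 5/13.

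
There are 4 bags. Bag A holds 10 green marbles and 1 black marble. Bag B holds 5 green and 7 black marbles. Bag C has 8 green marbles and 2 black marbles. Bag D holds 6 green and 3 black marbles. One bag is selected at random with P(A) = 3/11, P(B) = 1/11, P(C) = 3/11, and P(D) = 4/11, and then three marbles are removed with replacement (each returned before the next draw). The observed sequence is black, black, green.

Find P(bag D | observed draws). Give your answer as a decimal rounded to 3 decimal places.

Compute the likelihood of the observed sequence for each case: P(data | bag A) = (1/11)(1/11)(10/11) = 0.0075131; P(data | bag B) = (7/12)(7/12)(5/12) = 0.14178; P(data | bag C) = (2/10)(2/10)(8/10) = 0.032; P(data | bag D) = (3/9)(3/9)(6/9) = 0.074074.
Weighting by the prior gives 3/11 · 0.0075131 = 0.002049, 1/11 · 0.14178 = 0.012889, 3/11 · 0.032 = 0.0087273, 4/11 · 0.074074 = 0.026936; summing to 0.050602.
Hence P(bag D | data) = (0.026936) / (0.050602) = 0.53232.

0.532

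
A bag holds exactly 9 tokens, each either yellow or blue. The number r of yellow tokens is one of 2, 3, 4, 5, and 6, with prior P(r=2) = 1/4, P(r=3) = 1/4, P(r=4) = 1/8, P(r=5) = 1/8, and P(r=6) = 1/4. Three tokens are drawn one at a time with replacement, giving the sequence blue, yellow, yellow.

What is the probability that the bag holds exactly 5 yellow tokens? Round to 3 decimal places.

0.179

Under each hypothesis, the probability of the observed sequence is: P(data | r = 2) = (7/9)(2/9)(2/9) = 0.038409; P(data | r = 3) = (6/9)(3/9)(3/9) = 0.074074; P(data | r = 4) = (5/9)(4/9)(4/9) = 0.10974; P(data | r = 5) = (4/9)(5/9)(5/9) = 0.13717; P(data | r = 6) = (3/9)(6/9)(6/9) = 0.14815.
The prior-weighted likelihoods are 1/4 · 0.038409 = 0.0096022, 1/4 · 0.074074 = 0.018519, 1/8 · 0.10974 = 0.013717, 1/8 · 0.13717 = 0.017147, 1/4 · 0.14815 = 0.037037; with total 0.096022.
So P(r = 5 | data) = (0.017147) / (0.096022) = 0.17857.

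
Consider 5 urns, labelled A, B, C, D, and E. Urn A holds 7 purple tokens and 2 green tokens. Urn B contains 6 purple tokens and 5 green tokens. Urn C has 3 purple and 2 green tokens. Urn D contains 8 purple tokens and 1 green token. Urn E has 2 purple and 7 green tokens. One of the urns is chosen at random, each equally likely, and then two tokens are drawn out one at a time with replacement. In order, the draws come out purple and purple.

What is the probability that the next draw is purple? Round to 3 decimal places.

Under each hypothesis, the probability of the observed sequence is: P(data | urn A) = (7/9)(7/9) = 0.60494; P(data | urn B) = (6/11)(6/11) = 0.29752; P(data | urn C) = (3/5)(3/5) = 0.36; P(data | urn D) = (8/9)(8/9) = 0.79012; P(data | urn E) = (2/9)(2/9) = 0.049383.
The prior-weighted likelihoods are 1/5 · 0.60494 = 0.12099, 1/5 · 0.29752 = 0.059504, 1/5 · 0.36 = 0.072, 1/5 · 0.79012 = 0.15802, 1/5 · 0.049383 = 0.0098765; these sum to 0.42039.
The posterior is then P(urn A | data) = 0.2878, P(urn B | data) = 0.14154, P(urn C | data) = 0.17127, P(urn D | data) = 0.3759, P(urn E | data) = 0.023494.
So P(purple next | data) = Σ P(purple next | H) P(H | data) = (7/9)(0.2878) + (6/11)(0.14154) + (3/5)(0.17127) + (8/9)(0.3759) + (2/9)(0.023494) = 0.74316.

0.743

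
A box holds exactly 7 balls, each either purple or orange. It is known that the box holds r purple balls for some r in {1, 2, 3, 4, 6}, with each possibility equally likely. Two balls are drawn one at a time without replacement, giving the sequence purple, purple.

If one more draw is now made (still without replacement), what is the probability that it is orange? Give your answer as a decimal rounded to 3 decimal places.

0.400

Compute the likelihood of the observed sequence for each case: P(data | r = 1) = (1/7)(0/6) = 0; P(data | r = 2) = (2/7)(1/6) = 1/21; P(data | r = 3) = (3/7)(2/6) = 1/7; P(data | r = 4) = (4/7)(3/6) = 2/7; P(data | r = 6) = (6/7)(5/6) = 5/7.
Multiplying each by its prior: 1/5 · 0 = 0, 1/5 · 1/21 = 1/105, 1/5 · 1/7 = 1/35, 1/5 · 2/7 = 2/35, 1/5 · 5/7 = 1/7; summing to 5/21.
Normalising, the posterior is P(r = 1 | data) = 0, P(r = 2 | data) = 1/25, P(r = 3 | data) = 3/25, P(r = 4 | data) = 6/25, P(r = 6 | data) = 3/5.
So P(orange next | data) = Σ P(orange next | H) P(H | data) = (1)(1/25) + (4/5)(3/25) + (3/5)(6/25) + (1/5)(3/5) = 2/5.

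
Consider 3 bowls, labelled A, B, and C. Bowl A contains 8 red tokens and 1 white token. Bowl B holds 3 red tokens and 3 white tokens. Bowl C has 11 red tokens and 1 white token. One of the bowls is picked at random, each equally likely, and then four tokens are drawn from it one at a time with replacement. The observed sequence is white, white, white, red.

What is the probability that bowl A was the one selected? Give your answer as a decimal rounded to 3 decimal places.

For each hypothesis, P(data | H) works out to: P(data | bowl A) = (1/9)(1/9)(1/9)(8/9) = 0.0012193; P(data | bowl B) = (3/6)(3/6)(3/6)(3/6) = 0.0625; P(data | bowl C) = (1/12)(1/12)(1/12)(11/12) = 0.00053048.
Weighting by the prior gives 1/3 · 0.0012193 = 0.00040644, 1/3 · 0.0625 = 0.020833, 1/3 · 0.00053048 = 0.00017683; summing to 0.021417.
Therefore the posterior P(bowl A | data) = (0.00040644) / (0.021417) = 0.018978.

0.019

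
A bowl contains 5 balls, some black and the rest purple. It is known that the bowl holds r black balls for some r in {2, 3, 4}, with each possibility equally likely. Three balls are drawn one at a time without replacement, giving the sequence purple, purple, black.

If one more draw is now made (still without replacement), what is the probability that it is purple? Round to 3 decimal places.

0.333

For each hypothesis, P(data | H) works out to: P(data | r = 2) = (3/5)(2/4)(2/3) = 1/5; P(data | r = 3) = (2/5)(1/4)(3/3) = 1/10; P(data | r = 4) = (1/5)(0/4) = 0.
The prior-weighted likelihoods are 1/3 · 1/5 = 1/15, 1/3 · 1/10 = 1/30, 1/3 · 0 = 0; these sum to 1/10.
Dividing through by the total gives posterior P(r = 2 | data) = 2/3, P(r = 3 | data) = 1/3, P(r = 4 | data) = 0.
Averaging over the posterior, P(purple next | data) = (1/2)(2/3) + (0)(1/3) = 1/3.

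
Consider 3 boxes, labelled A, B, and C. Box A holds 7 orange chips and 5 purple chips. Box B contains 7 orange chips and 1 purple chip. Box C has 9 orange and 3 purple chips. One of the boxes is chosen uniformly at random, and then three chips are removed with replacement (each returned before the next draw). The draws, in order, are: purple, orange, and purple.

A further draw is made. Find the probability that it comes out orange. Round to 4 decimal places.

0.6563

Compute the likelihood of the observed sequence for each case: P(data | box A) = (5/12)(7/12)(5/12) = 0.10127; P(data | box B) = (1/8)(7/8)(1/8) = 0.013672; P(data | box C) = (3/12)(9/12)(3/12) = 0.046875.
Weighting by the prior gives 1/3 · 0.10127 = 0.033758, 1/3 · 0.013672 = 0.0045573, 1/3 · 0.046875 = 0.015625; with total 0.05394.
The posterior is then P(box A | data) = 0.62584, P(box B | data) = 0.084488, P(box C | data) = 0.28967.
So P(orange next | data) = Σ P(orange next | H) P(H | data) = (7/12)(0.62584) + (7/8)(0.084488) + (3/4)(0.28967) = 0.65625.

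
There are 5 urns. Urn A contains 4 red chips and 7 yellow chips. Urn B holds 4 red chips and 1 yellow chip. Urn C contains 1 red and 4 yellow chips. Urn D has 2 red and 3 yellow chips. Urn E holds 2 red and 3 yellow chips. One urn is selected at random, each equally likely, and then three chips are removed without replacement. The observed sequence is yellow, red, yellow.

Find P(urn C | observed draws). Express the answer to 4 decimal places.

0.2598

Compute the likelihood of the observed sequence for each case: P(data | urn A) = (7/11)(4/10)(6/9) = 28/165; P(data | urn B) = (1/5)(4/4)(0/3) = 0; P(data | urn C) = (4/5)(1/4)(3/3) = 1/5; P(data | urn D) = (3/5)(2/4)(2/3) = 1/5; P(data | urn E) = (3/5)(2/4)(2/3) = 1/5.
Weighting by the prior gives 1/5 · 28/165 = 28/825, 1/5 · 0 = 0, 1/5 · 1/5 = 1/25, 1/5 · 1/5 = 1/25, 1/5 · 1/5 = 1/25; these sum to 127/825.
So P(urn C | data) = (1/25) / (127/825) = 33/127.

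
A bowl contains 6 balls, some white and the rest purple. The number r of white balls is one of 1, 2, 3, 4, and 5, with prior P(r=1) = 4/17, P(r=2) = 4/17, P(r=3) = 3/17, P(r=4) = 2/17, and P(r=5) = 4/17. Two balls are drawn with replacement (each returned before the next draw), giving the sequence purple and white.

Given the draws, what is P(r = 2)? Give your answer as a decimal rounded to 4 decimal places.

The likelihood of the observed sequence under each hypothesis: P(data | r = 1) = (5/6)(1/6) = 5/36; P(data | r = 2) = (4/6)(2/6) = 2/9; P(data | r = 3) = (3/6)(3/6) = 1/4; P(data | r = 4) = (2/6)(4/6) = 2/9; P(data | r = 5) = (1/6)(5/6) = 5/36.
Multiplying each by its prior: 4/17 · 5/36 = 5/153, 4/17 · 2/9 = 8/153, 3/17 · 1/4 = 3/68, 2/17 · 2/9 = 4/153, 4/17 · 5/36 = 5/153; these sum to 115/612.
Hence P(r = 2 | data) = (8/153) / (115/612) = 32/115.

0.2783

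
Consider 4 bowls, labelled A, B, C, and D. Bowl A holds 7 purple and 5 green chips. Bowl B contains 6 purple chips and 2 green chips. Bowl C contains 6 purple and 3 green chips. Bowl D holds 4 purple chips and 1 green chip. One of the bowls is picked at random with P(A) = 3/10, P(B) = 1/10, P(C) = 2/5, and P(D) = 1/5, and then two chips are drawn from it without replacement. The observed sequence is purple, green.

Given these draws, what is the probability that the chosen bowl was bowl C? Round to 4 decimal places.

0.4150

Under each hypothesis, the probability of the observed sequence is: P(data | bowl A) = (7/12)(5/11) = 0.26515; P(data | bowl B) = (6/8)(2/7) = 0.21429; P(data | bowl C) = (6/9)(3/8) = 0.25; P(data | bowl D) = (4/5)(1/4) = 0.2.
Weighting by the prior gives 3/10 · 0.26515 = 0.079545, 1/10 · 0.21429 = 0.021429, 2/5 · 0.25 = 0.1, 1/5 · 0.2 = 0.04; summing to 0.24097.
So P(bowl C | data) = (0.1) / (0.24097) = 0.41498.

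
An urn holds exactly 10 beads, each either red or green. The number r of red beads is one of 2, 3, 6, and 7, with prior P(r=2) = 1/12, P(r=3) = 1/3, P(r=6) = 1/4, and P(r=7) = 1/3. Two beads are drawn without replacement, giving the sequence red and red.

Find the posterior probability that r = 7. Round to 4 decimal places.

The likelihood of the observed sequence under each hypothesis: P(data | r = 2) = (2/10)(1/9) = 1/45; P(data | r = 3) = (3/10)(2/9) = 1/15; P(data | r = 6) = (6/10)(5/9) = 1/3; P(data | r = 7) = (7/10)(6/9) = 7/15.
Weighting by the prior gives 1/12 · 1/45 = 1/540, 1/3 · 1/15 = 1/45, 1/4 · 1/3 = 1/12, 1/3 · 7/15 = 7/45; these sum to 71/270.
By Bayes' rule, P(r = 7 | data) = (7/45) / (71/270) = 42/71.

0.5915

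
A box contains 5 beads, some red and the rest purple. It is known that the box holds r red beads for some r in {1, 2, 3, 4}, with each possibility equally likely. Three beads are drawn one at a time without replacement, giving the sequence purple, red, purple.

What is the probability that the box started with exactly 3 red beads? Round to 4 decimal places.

Compute the likelihood of the observed sequence for each case: P(data | r = 1) = (4/5)(1/4)(3/3) = 1/5; P(data | r = 2) = (3/5)(2/4)(2/3) = 1/5; P(data | r = 3) = (2/5)(3/4)(1/3) = 1/10; P(data | r = 4) = (1/5)(4/4)(0/3) = 0.
Multiplying each by its prior: 1/4 · 1/5 = 1/20, 1/4 · 1/5 = 1/20, 1/4 · 1/10 = 1/40, 1/4 · 0 = 0; with total 1/8.
By Bayes' rule, P(r = 3 | data) = (1/40) / (1/8) = 1/5.

0.2000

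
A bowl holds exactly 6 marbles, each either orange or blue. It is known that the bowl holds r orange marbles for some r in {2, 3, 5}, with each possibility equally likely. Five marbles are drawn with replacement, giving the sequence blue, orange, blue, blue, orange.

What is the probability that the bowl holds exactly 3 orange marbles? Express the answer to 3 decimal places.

Compute the likelihood of the observed sequence for each case: P(data | r = 2) = (4/6)(2/6)(4/6)(4/6)(2/6) = 0.032922; P(data | r = 3) = (3/6)(3/6)(3/6)(3/6)(3/6) = 0.03125; P(data | r = 5) = (1/6)(5/6)(1/6)(1/6)(5/6) = 0.003215.
Multiplying each by its prior: 1/3 · 0.032922 = 0.010974, 1/3 · 0.03125 = 0.010417, 1/3 · 0.003215 = 0.0010717; with total 0.022462.
Hence P(r = 3 | data) = (0.010417) / (0.022462) = 0.46374.

0.464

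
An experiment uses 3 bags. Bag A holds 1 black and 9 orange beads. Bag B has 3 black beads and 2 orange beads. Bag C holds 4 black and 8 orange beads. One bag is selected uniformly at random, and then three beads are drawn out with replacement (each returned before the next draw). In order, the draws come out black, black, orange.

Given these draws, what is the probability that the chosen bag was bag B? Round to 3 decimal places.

0.634

The likelihood of the observed sequence under each hypothesis: P(data | bag A) = (1/10)(1/10)(9/10) = 0.009; P(data | bag B) = (3/5)(3/5)(2/5) = 0.144; P(data | bag C) = (4/12)(4/12)(8/12) = 0.074074.
Multiplying each by its prior: 1/3 · 0.009 = 0.003, 1/3 · 0.144 = 0.048, 1/3 · 0.074074 = 0.024691; summing to 0.075691.
By Bayes' rule, P(bag B | data) = (0.048) / (0.075691) = 0.63415.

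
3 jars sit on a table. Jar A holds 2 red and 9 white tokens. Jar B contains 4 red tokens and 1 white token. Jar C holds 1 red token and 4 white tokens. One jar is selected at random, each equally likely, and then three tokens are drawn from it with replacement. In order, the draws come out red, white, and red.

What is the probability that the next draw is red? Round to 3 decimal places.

For each hypothesis, P(data | H) works out to: P(data | jar A) = (2/11)(9/11)(2/11) = 0.027047; P(data | jar B) = (4/5)(1/5)(4/5) = 0.128; P(data | jar C) = (1/5)(4/5)(1/5) = 0.032.
The prior-weighted likelihoods are 1/3 · 0.027047 = 0.0090158, 1/3 · 0.128 = 0.042667, 1/3 · 0.032 = 0.010667; these sum to 0.062349.
The posterior is then P(jar A | data) = 0.1446, P(jar B | data) = 0.68432, P(jar C | data) = 0.17108.
The predictive probability is P(red next | data) = (2/11)(0.1446) + (4/5)(0.68432) + (1/5)(0.17108) = 0.60796.

0.608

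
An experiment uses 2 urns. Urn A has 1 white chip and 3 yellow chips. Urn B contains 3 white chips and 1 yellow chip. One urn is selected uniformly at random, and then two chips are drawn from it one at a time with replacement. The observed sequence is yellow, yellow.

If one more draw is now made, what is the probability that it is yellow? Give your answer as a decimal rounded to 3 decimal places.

Under each hypothesis, the probability of the observed sequence is: P(data | urn A) = (3/4)(3/4) = 9/16; P(data | urn B) = (1/4)(1/4) = 1/16.
Multiplying each by its prior: 1/2 · 9/16 = 9/32, 1/2 · 1/16 = 1/32; with total 5/16.
Normalising, the posterior is P(urn A | data) = 9/10, P(urn B | data) = 1/10.
The predictive probability is P(yellow next | data) = (3/4)(9/10) + (1/4)(1/10) = 7/10.

0.700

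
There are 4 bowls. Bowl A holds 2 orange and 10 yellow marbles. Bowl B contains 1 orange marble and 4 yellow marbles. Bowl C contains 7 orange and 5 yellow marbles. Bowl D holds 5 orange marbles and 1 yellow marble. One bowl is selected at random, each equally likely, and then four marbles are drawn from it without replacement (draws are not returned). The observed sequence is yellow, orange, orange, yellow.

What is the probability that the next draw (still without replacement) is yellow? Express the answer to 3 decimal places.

Compute the likelihood of the observed sequence for each case: P(data | bowl A) = (10/12)(2/11)(1/10)(9/9) = 1/66; P(data | bowl B) = (4/5)(1/4)(0/3) = 0; P(data | bowl C) = (5/12)(7/11)(6/10)(4/9) = 7/99; P(data | bowl D) = (1/6)(5/5)(4/4)(0/3) = 0.
Weighting by the prior gives 1/4 · 1/66 = 1/264, 1/4 · 0 = 0, 1/4 · 7/99 = 7/396, 1/4 · 0 = 0; these sum to 17/792.
Normalising, the posterior is P(bowl A | data) = 3/17, P(bowl B | data) = 0, P(bowl C | data) = 14/17, P(bowl D | data) = 0.
So P(yellow next | data) = Σ P(yellow next | H) P(H | data) = (1)(3/17) + (3/8)(14/17) = 33/68.

0.485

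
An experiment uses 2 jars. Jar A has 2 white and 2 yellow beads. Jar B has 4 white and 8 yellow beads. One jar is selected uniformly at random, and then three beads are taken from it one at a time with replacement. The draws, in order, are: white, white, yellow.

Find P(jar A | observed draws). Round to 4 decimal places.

0.6279

The likelihood of the observed sequence under each hypothesis: P(data | jar A) = (2/4)(2/4)(2/4) = 1/8; P(data | jar B) = (4/12)(4/12)(8/12) = 2/27.
The prior-weighted likelihoods are 1/2 · 1/8 = 1/16, 1/2 · 2/27 = 1/27; with total 43/432.
By Bayes' rule, P(jar A | data) = (1/16) / (43/432) = 27/43.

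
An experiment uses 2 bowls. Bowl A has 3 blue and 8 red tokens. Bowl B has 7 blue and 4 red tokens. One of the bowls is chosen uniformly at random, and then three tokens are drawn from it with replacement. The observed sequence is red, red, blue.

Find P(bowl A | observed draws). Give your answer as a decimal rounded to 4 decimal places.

For each hypothesis, P(data | H) works out to: P(data | bowl A) = (8/11)(8/11)(3/11) = 0.14425; P(data | bowl B) = (4/11)(4/11)(7/11) = 0.084147.
Multiplying each by its prior: 1/2 · 0.14425 = 0.072126, 1/2 · 0.084147 = 0.042074; with total 0.1142.
Therefore the posterior P(bowl A | data) = (0.072126) / (0.1142) = 0.63158.

0.6316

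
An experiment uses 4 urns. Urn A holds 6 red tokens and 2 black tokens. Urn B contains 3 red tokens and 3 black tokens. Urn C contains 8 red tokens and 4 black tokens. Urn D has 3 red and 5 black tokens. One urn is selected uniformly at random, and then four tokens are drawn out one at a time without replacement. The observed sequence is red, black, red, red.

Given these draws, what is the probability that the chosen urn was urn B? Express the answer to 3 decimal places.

The likelihood of the observed sequence under each hypothesis: P(data | urn A) = (6/8)(2/7)(5/6)(4/5) = 0.14286; P(data | urn B) = (3/6)(3/5)(2/4)(1/3) = 0.05; P(data | urn C) = (8/12)(4/11)(7/10)(6/9) = 0.11313; P(data | urn D) = (3/8)(5/7)(2/6)(1/5) = 0.017857.
Weighting by the prior gives 1/4 · 0.14286 = 0.035714, 1/4 · 0.05 = 0.0125, 1/4 · 0.11313 = 0.028283, 1/4 · 0.017857 = 0.0044643; summing to 0.080961.
So P(urn B | data) = (0.0125) / (0.080961) = 0.15439.

0.154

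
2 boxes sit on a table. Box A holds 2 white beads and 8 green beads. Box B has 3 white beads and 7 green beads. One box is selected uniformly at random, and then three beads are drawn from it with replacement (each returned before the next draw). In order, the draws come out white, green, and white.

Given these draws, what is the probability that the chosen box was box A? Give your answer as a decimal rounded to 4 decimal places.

0.3368

Compute the likelihood of the observed sequence for each case: P(data | box A) = (2/10)(8/10)(2/10) = 0.032; P(data | box B) = (3/10)(7/10)(3/10) = 0.063.
Multiplying each by its prior: 1/2 · 0.032 = 0.016, 1/2 · 0.063 = 0.0315; with total 0.0475.
So P(box A | data) = (0.016) / (0.0475) = 0.33684.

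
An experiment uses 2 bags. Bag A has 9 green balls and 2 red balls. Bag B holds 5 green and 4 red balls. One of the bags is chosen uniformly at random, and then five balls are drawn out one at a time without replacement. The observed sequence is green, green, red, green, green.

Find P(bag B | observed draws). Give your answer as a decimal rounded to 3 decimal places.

The likelihood of the observed sequence under each hypothesis: P(data | bag A) = (9/11)(8/10)(2/9)(7/8)(6/7) = 0.10909; P(data | bag B) = (5/9)(4/8)(4/7)(3/6)(2/5) = 0.031746.
Weighting by the prior gives 1/2 · 0.10909 = 0.054545, 1/2 · 0.031746 = 0.015873; with total 0.070418.
So P(bag B | data) = (0.015873) / (0.070418) = 0.22541.

0.225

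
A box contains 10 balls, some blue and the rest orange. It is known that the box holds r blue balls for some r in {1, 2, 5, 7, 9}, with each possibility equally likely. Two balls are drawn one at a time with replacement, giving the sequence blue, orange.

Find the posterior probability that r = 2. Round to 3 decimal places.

The likelihood of the observed sequence under each hypothesis: P(data | r = 1) = (1/10)(9/10) = 9/100; P(data | r = 2) = (2/10)(8/10) = 4/25; P(data | r = 5) = (5/10)(5/10) = 1/4; P(data | r = 7) = (7/10)(3/10) = 21/100; P(data | r = 9) = (9/10)(1/10) = 9/100.
Weighting by the prior gives 1/5 · 9/100 = 9/500, 1/5 · 4/25 = 4/125, 1/5 · 1/4 = 1/20, 1/5 · 21/100 = 21/500, 1/5 · 9/100 = 9/500; summing to 4/25.
Therefore the posterior P(r = 2 | data) = (4/125) / (4/25) = 1/5.

0.200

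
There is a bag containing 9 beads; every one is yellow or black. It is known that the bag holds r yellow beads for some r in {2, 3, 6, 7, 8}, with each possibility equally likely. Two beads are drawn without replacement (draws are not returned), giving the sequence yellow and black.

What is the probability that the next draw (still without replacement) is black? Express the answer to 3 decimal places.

Compute the likelihood of the observed sequence for each case: P(data | r = 2) = (2/9)(7/8) = 7/36; P(data | r = 3) = (3/9)(6/8) = 1/4; P(data | r = 6) = (6/9)(3/8) = 1/4; P(data | r = 7) = (7/9)(2/8) = 7/36; P(data | r = 8) = (8/9)(1/8) = 1/9.
Weighting by the prior gives 1/5 · 7/36 = 7/180, 1/5 · 1/4 = 1/20, 1/5 · 1/4 = 1/20, 1/5 · 7/36 = 7/180, 1/5 · 1/9 = 1/45; these sum to 1/5.
Dividing through by the total gives posterior P(r = 2 | data) = 7/36, P(r = 3 | data) = 1/4, P(r = 6 | data) = 1/4, P(r = 7 | data) = 7/36, P(r = 8 | data) = 1/9.
The predictive probability is P(black next | data) = (6/7)(7/36) + (5/7)(1/4) + (2/7)(1/4) + (1/7)(7/36) + (0)(1/9) = 4/9.

0.444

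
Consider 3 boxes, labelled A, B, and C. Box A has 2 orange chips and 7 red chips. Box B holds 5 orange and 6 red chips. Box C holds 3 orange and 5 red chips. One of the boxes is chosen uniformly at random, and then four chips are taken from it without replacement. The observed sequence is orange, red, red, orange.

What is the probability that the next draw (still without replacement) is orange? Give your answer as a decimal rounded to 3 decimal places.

Compute the likelihood of the observed sequence for each case: P(data | box A) = (2/9)(7/8)(6/7)(1/6) = 0.027778; P(data | box B) = (5/11)(6/10)(5/9)(4/8) = 0.075758; P(data | box C) = (3/8)(5/7)(4/6)(2/5) = 0.071429.
Weighting by the prior gives 1/3 · 0.027778 = 0.0092593, 1/3 · 0.075758 = 0.025253, 1/3 · 0.071429 = 0.02381; summing to 0.058321.
Normalising, the posterior is P(box A | data) = 0.15876, P(box B | data) = 0.43299, P(box C | data) = 0.40825.
So P(orange next | data) = Σ P(orange next | H) P(H | data) = (0)(0.15876) + (3/7)(0.43299) + (1/4)(0.40825) = 0.28763.

0.288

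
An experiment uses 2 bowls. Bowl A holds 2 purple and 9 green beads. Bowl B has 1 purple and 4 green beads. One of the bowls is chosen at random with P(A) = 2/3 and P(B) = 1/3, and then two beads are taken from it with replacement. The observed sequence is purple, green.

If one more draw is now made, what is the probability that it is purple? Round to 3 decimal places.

Under each hypothesis, the probability of the observed sequence is: P(data | bowl A) = (2/11)(9/11) = 0.14876; P(data | bowl B) = (1/5)(4/5) = 0.16.
Multiplying each by its prior: 2/3 · 0.14876 = 0.099174, 1/3 · 0.16 = 0.053333; these sum to 0.15251.
The posterior is then P(bowl A | data) = 0.65029, P(bowl B | data) = 0.34971.
Averaging over the posterior, P(purple next | data) = (2/11)(0.65029) + (1/5)(0.34971) = 0.18818.

0.188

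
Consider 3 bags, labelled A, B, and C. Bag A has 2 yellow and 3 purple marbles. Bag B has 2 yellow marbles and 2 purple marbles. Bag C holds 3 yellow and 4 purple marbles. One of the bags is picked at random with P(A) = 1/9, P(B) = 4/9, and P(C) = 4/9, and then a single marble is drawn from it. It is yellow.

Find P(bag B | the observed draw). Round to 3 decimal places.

0.486

The likelihood of this draw under each hypothesis: P(data | bag A) = (2/5) = 2/5; P(data | bag B) = (2/4) = 1/2; P(data | bag C) = (3/7) = 3/7.
Weighting by the prior gives 1/9 · 2/5 = 2/45, 4/9 · 1/2 = 2/9, 4/9 · 3/7 = 4/21; with total 16/35.
So P(bag B | data) = (2/9) / (16/35) = 35/72.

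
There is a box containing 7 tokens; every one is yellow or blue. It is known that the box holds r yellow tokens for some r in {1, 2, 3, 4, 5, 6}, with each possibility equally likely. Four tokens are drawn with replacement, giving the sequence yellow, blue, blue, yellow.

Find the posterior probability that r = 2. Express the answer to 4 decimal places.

For each hypothesis, P(data | H) works out to: P(data | r = 1) = (1/7)(6/7)(6/7)(1/7) = 0.014994; P(data | r = 2) = (2/7)(5/7)(5/7)(2/7) = 0.041649; P(data | r = 3) = (3/7)(4/7)(4/7)(3/7) = 0.059975; P(data | r = 4) = (4/7)(3/7)(3/7)(4/7) = 0.059975; P(data | r = 5) = (5/7)(2/7)(2/7)(5/7) = 0.041649; P(data | r = 6) = (6/7)(1/7)(1/7)(6/7) = 0.014994.
The prior-weighted likelihoods are 1/6 · 0.014994 = 0.002499, 1/6 · 0.041649 = 0.0069416, 1/6 · 0.059975 = 0.0099958, 1/6 · 0.059975 = 0.0099958, 1/6 · 0.041649 = 0.0069416, 1/6 · 0.014994 = 0.002499; with total 0.038873.
By Bayes' rule, P(r = 2 | data) = (0.0069416) / (0.038873) = 0.17857.

0.1786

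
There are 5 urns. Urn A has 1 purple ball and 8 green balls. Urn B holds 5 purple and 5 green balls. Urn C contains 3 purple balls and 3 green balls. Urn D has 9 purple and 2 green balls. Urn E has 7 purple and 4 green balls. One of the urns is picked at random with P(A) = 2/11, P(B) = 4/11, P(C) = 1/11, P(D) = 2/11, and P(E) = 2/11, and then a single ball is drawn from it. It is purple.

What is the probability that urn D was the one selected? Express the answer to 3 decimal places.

0.291

The likelihood of this draw under each hypothesis: P(data | urn A) = (1/9) = 0.11111; P(data | urn B) = (5/10) = 0.5; P(data | urn C) = (3/6) = 0.5; P(data | urn D) = (9/11) = 0.81818; P(data | urn E) = (7/11) = 0.63636.
Multiplying each by its prior: 2/11 · 0.11111 = 0.020202, 4/11 · 0.5 = 0.18182, 1/11 · 0.5 = 0.045455, 2/11 · 0.81818 = 0.14876, 2/11 · 0.63636 = 0.1157; with total 0.51194.
So P(urn D | data) = (0.14876) / (0.51194) = 0.29058.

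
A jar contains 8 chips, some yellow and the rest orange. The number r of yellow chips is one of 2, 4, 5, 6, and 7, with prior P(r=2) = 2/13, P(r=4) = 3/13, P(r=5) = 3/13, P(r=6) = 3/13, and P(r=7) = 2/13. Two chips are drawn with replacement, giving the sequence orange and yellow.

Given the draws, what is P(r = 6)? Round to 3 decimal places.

0.216

Under each hypothesis, the probability of the observed sequence is: P(data | r = 2) = (6/8)(2/8) = 3/16; P(data | r = 4) = (4/8)(4/8) = 1/4; P(data | r = 5) = (3/8)(5/8) = 15/64; P(data | r = 6) = (2/8)(6/8) = 3/16; P(data | r = 7) = (1/8)(7/8) = 7/64.
The prior-weighted likelihoods are 2/13 · 3/16 = 3/104, 3/13 · 1/4 = 3/52, 3/13 · 15/64 = 45/832, 3/13 · 3/16 = 9/208, 2/13 · 7/64 = 7/416; these sum to 167/832.
Therefore the posterior P(r = 6 | data) = (9/208) / (167/832) = 36/167.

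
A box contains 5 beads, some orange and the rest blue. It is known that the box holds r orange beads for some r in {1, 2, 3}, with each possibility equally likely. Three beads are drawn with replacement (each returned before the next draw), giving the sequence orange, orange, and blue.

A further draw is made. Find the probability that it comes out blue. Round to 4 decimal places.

0.5176

The likelihood of the observed sequence under each hypothesis: P(data | r = 1) = (1/5)(1/5)(4/5) = 4/125; P(data | r = 2) = (2/5)(2/5)(3/5) = 12/125; P(data | r = 3) = (3/5)(3/5)(2/5) = 18/125.
Multiplying each by its prior: 1/3 · 4/125 = 4/375, 1/3 · 12/125 = 4/125, 1/3 · 18/125 = 6/125; with total 34/375.
Dividing through by the total gives posterior P(r = 1 | data) = 2/17, P(r = 2 | data) = 6/17, P(r = 3 | data) = 9/17.
So P(blue next | data) = Σ P(blue next | H) P(H | data) = (4/5)(2/17) + (3/5)(6/17) + (2/5)(9/17) = 44/85.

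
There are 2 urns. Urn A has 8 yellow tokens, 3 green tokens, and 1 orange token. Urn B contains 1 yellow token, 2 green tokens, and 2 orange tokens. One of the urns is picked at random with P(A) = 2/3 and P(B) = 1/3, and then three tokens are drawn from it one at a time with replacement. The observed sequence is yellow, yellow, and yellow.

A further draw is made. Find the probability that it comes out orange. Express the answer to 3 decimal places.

0.088

The likelihood of the observed sequence under each hypothesis: P(data | urn A) = (8/12)(8/12)(8/12) = 0.2963; P(data | urn B) = (1/5)(1/5)(1/5) = 0.008.
Weighting by the prior gives 2/3 · 0.2963 = 0.19753, 1/3 · 0.008 = 0.0026667; with total 0.2002.
Dividing through by the total gives posterior P(urn A | data) = 0.98668, P(urn B | data) = 0.01332.
Averaging over the posterior, P(orange next | data) = (1/12)(0.98668) + (2/5)(0.01332) = 0.087551.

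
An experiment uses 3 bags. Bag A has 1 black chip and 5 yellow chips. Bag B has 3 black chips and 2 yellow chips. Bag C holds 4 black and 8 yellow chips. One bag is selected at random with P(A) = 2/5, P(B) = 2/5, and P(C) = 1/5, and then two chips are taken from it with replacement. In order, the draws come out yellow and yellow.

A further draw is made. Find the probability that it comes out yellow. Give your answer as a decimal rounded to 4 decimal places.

0.7345

Compute the likelihood of the observed sequence for each case: P(data | bag A) = (5/6)(5/6) = 25/36; P(data | bag B) = (2/5)(2/5) = 4/25; P(data | bag C) = (8/12)(8/12) = 4/9.
Weighting by the prior gives 2/5 · 25/36 = 5/18, 2/5 · 4/25 = 8/125, 1/5 · 4/9 = 4/45; with total 323/750.
Normalising, the posterior is P(bag A | data) = 0.64499, P(bag B | data) = 0.14861, P(bag C | data) = 0.2064.
The predictive probability is P(yellow next | data) = (5/6)(0.64499) + (2/5)(0.14861) + (2/3)(0.2064) = 0.73454.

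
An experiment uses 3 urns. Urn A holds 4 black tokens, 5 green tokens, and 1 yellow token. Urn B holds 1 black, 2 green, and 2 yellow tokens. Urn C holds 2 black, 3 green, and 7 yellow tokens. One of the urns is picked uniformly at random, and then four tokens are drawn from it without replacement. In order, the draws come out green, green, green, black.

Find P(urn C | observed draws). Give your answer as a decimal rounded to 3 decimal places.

Compute the likelihood of the observed sequence for each case: P(data | urn A) = (5/10)(4/9)(3/8)(4/7) = 0.047619; P(data | urn B) = (2/5)(1/4)(0/3) = 0; P(data | urn C) = (3/12)(2/11)(1/10)(2/9) = 0.0010101.
Weighting by the prior gives 1/3 · 0.047619 = 0.015873, 1/3 · 0 = 0, 1/3 · 0.0010101 = 0.0003367; these sum to 0.01621.
Hence P(urn C | data) = (0.0003367) / (0.01621) = 0.020772.

0.021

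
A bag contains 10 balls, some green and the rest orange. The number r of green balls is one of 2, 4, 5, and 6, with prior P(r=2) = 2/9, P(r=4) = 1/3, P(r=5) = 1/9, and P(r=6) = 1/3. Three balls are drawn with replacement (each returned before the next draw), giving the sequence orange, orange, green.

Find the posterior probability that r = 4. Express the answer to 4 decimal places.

Compute the likelihood of the observed sequence for each case: P(data | r = 2) = (8/10)(8/10)(2/10) = 0.128; P(data | r = 4) = (6/10)(6/10)(4/10) = 0.144; P(data | r = 5) = (5/10)(5/10)(5/10) = 0.125; P(data | r = 6) = (4/10)(4/10)(6/10) = 0.096.
Multiplying each by its prior: 2/9 · 0.128 = 0.028444, 1/3 · 0.144 = 0.048, 1/9 · 0.125 = 0.013889, 1/3 · 0.096 = 0.032; these sum to 0.12233.
So P(r = 4 | data) = (0.048) / (0.12233) = 0.39237.

0.3924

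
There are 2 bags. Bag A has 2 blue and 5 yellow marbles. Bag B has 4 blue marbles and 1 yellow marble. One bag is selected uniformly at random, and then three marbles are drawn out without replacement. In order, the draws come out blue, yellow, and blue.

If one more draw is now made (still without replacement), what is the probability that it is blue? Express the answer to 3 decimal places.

Under each hypothesis, the probability of the observed sequence is: P(data | bag A) = (2/7)(5/6)(1/5) = 1/21; P(data | bag B) = (4/5)(1/4)(3/3) = 1/5.
Weighting by the prior gives 1/2 · 1/21 = 1/42, 1/2 · 1/5 = 1/10; these sum to 13/105.
The posterior is then P(bag A | data) = 5/26, P(bag B | data) = 21/26.
So P(blue next | data) = Σ P(blue next | H) P(H | data) = (0)(5/26) + (1)(21/26) = 21/26.

0.808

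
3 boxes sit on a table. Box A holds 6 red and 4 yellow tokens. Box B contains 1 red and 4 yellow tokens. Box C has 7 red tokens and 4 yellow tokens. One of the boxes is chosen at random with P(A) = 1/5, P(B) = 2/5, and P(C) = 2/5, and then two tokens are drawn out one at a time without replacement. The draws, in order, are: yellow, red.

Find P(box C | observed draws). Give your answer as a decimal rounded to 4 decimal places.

The likelihood of the observed sequence under each hypothesis: P(data | box A) = (4/10)(6/9) = 4/15; P(data | box B) = (4/5)(1/4) = 1/5; P(data | box C) = (4/11)(7/10) = 14/55.
Weighting by the prior gives 1/5 · 4/15 = 4/75, 2/5 · 1/5 = 2/25, 2/5 · 14/55 = 28/275; these sum to 194/825.
Hence P(box C | data) = (28/275) / (194/825) = 42/97.

0.4330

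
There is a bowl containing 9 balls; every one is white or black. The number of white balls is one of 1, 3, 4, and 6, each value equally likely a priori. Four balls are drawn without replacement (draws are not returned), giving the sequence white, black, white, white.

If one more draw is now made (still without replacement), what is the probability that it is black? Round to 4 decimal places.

For each hypothesis, P(data | H) works out to: P(data | r = 1) = (1/9)(8/8)(0/7) = 0; P(data | r = 3) = (3/9)(6/8)(2/7)(1/6) = 0.011905; P(data | r = 4) = (4/9)(5/8)(3/7)(2/6) = 0.039683; P(data | r = 6) = (6/9)(3/8)(5/7)(4/6) = 0.11905.
The prior-weighted likelihoods are 1/4 · 0 = 0, 1/4 · 0.011905 = 0.0029762, 1/4 · 0.039683 = 0.0099206, 1/4 · 0.11905 = 0.029762; these sum to 0.042659.
The posterior is then P(r = 1 | data) = 0, P(r = 3 | data) = 0.069767, P(r = 4 | data) = 0.23256, P(r = 6 | data) = 0.69767.
Averaging over the posterior, P(black next | data) = (1)(0.069767) + (4/5)(0.23256) + (2/5)(0.69767) = 0.53488.

0.5349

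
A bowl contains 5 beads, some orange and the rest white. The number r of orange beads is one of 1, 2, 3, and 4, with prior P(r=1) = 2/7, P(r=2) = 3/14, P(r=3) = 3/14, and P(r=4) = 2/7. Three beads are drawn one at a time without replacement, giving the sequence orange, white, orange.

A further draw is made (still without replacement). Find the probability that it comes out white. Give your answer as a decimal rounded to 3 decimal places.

Under each hypothesis, the probability of the observed sequence is: P(data | r = 1) = (1/5)(4/4)(0/3) = 0; P(data | r = 2) = (2/5)(3/4)(1/3) = 1/10; P(data | r = 3) = (3/5)(2/4)(2/3) = 1/5; P(data | r = 4) = (4/5)(1/4)(3/3) = 1/5.
Multiplying each by its prior: 2/7 · 0 = 0, 3/14 · 1/10 = 3/140, 3/14 · 1/5 = 3/70, 2/7 · 1/5 = 2/35; these sum to 17/140.
The posterior is then P(r = 1 | data) = 0, P(r = 2 | data) = 3/17, P(r = 3 | data) = 6/17, P(r = 4 | data) = 8/17.
The predictive probability is P(white next | data) = (1)(3/17) + (1/2)(6/17) + (0)(8/17) = 6/17.

0.353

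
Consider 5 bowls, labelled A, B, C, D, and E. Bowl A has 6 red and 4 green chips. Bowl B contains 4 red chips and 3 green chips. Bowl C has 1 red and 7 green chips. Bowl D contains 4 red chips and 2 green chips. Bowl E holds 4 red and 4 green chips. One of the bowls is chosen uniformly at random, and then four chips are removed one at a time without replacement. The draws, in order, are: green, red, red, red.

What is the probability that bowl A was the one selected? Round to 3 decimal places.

Under each hypothesis, the probability of the observed sequence is: P(data | bowl A) = (4/10)(6/9)(5/8)(4/7) = 2/21; P(data | bowl B) = (3/7)(4/6)(3/5)(2/4) = 3/35; P(data | bowl C) = (7/8)(1/7)(0/6) = 0; P(data | bowl D) = (2/6)(4/5)(3/4)(2/3) = 2/15; P(data | bowl E) = (4/8)(4/7)(3/6)(2/5) = 2/35.
The prior-weighted likelihoods are 1/5 · 2/21 = 2/105, 1/5 · 3/35 = 3/175, 1/5 · 0 = 0, 1/5 · 2/15 = 2/75, 1/5 · 2/35 = 2/175; summing to 13/175.
Hence P(bowl A | data) = (2/105) / (13/175) = 10/39.

0.256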